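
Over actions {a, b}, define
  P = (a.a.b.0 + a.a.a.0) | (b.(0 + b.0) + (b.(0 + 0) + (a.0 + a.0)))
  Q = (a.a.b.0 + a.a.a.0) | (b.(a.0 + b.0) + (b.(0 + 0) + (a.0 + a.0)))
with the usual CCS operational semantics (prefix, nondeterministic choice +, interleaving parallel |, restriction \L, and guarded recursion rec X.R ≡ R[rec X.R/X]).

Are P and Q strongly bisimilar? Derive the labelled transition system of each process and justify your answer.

LTS(P): 24 reachable states
  p0 = (a.a.b.0 + a.a.a.0) | (b.(0 + b.0) + (b.(0 + 0) + (a.0 + a.0))) | —a→ p1, —a→ p2, —a→ p3, —b→ p4, —b→ p5
  p1 = (a.a.b.0 + a.a.a.0) | 0 | —a→ p6, —a→ p7
  p2 = a.a.0 | (b.(0 + b.0) + (b.(0 + 0) + (a.0 + a.0))) | —a→ p6, —a→ p8, —b→ p10, —b→ p9
  p3 = a.b.0 | (b.(0 + b.0) + (b.(0 + 0) + (a.0 + a.0))) | —a→ p11, —a→ p7, —b→ p12, —b→ p13
  p4 = (a.a.b.0 + a.a.a.0) | (0 + 0) | —a→ p12, —a→ p9
  p5 = (a.a.b.0 + a.a.a.0) | (0 + b.0) | —a→ p10, —a→ p13, —b→ p1
  p6 = a.a.0 | 0 | —a→ p14
  p7 = a.b.0 | 0 | —a→ p15
  p8 = a.0 | (b.(0 + b.0) + (b.(0 + 0) + (a.0 + a.0))) | —a→ p14, —a→ p16, —b→ p17, —b→ p18
  p9 = a.a.0 | (0 + 0) | —a→ p17
  p10 = a.a.0 | (0 + b.0) | —a→ p18, —b→ p6
  p11 = b.0 | (b.(0 + b.0) + (b.(0 + 0) + (a.0 + a.0))) | —a→ p15, —b→ p16, —b→ p19, —b→ p20
  p12 = a.b.0 | (0 + 0) | —a→ p19
  p13 = a.b.0 | (0 + b.0) | —a→ p20, —b→ p7
  p14 = a.0 | 0 | —a→ p21
  p15 = b.0 | 0 | —b→ p21
  p16 = 0 | (b.(0 + b.0) + (b.(0 + 0) + (a.0 + a.0))) | —a→ p21, —b→ p22, —b→ p23
  p17 = a.0 | (0 + 0) | —a→ p22
  p18 = a.0 | (0 + b.0) | —a→ p23, —b→ p14
  p19 = b.0 | (0 + 0) | —b→ p22
  p20 = b.0 | (0 + b.0) | —b→ p15, —b→ p23
  p21 = 0 | 0 | stopped
  p22 = 0 | (0 + 0) | stopped
  p23 = 0 | (0 + b.0) | —b→ p21
LTS(Q): 24 reachable states
  q0 = (a.a.b.0 + a.a.a.0) | (b.(a.0 + b.0) + (b.(0 + 0) + (a.0 + a.0))) | —a→ q1, —a→ q2, —a→ q3, —b→ q4, —b→ q5
  q1 = (a.a.b.0 + a.a.a.0) | 0 | —a→ q6, —a→ q7
  q2 = a.a.0 | (b.(a.0 + b.0) + (b.(0 + 0) + (a.0 + a.0))) | —a→ q6, —a→ q8, —b→ q10, —b→ q9
  q3 = a.b.0 | (b.(a.0 + b.0) + (b.(0 + 0) + (a.0 + a.0))) | —a→ q11, —a→ q7, —b→ q12, —b→ q13
  q4 = (a.a.b.0 + a.a.a.0) | (0 + 0) | —a→ q12, —a→ q9
  q5 = (a.a.b.0 + a.a.a.0) | (a.0 + b.0) | —a→ q1, —a→ q10, —a→ q13, —b→ q1
  q6 = a.a.0 | 0 | —a→ q14
  q7 = a.b.0 | 0 | —a→ q15
  q8 = a.0 | (b.(a.0 + b.0) + (b.(0 + 0) + (a.0 + a.0))) | —a→ q14, —a→ q16, —b→ q17, —b→ q18
  q9 = a.a.0 | (0 + 0) | —a→ q17
  q10 = a.a.0 | (a.0 + b.0) | —a→ q18, —a→ q6, —b→ q6
  q11 = b.0 | (b.(a.0 + b.0) + (b.(0 + 0) + (a.0 + a.0))) | —a→ q15, —b→ q16, —b→ q19, —b→ q20
  q12 = a.b.0 | (0 + 0) | —a→ q19
  q13 = a.b.0 | (a.0 + b.0) | —a→ q20, —a→ q7, —b→ q7
  q14 = a.0 | 0 | —a→ q21
  q15 = b.0 | 0 | —b→ q21
  q16 = 0 | (b.(a.0 + b.0) + (b.(0 + 0) + (a.0 + a.0))) | —a→ q21, —b→ q22, —b→ q23
  q17 = a.0 | (0 + 0) | —a→ q22
  q18 = a.0 | (a.0 + b.0) | —a→ q14, —a→ q23, —b→ q14
  q19 = b.0 | (0 + 0) | —b→ q22
  q20 = b.0 | (a.0 + b.0) | —a→ q15, —b→ q15, —b→ q23
  q21 = 0 | 0 | stopped
  q22 = 0 | (0 + 0) | stopped
  q23 = 0 | (a.0 + b.0) | —a→ q21, —b→ q21
Coarsest stable partition (strong bisimilarity classes):
  B0 = {p0}
  B1 = {p1, p4, q1, q4}
  B2 = {p6, p9, q6, q9}
  B3 = {p14, p17, q14, q17}
  B4 = {p21, p22, q21, q22}
  B5 = {p12, p7, q12, q7}
  B6 = {p15, p19, p23, q15, q19}
  B7 = {p3}
  B8 = {p13}
  B9 = {p20}
  B10 = {p11}
  B11 = {p16}
  B12 = {p5}
  B13 = {p10}
  B14 = {p18}
  B15 = {p2}
  B16 = {p8}
  B17 = {q0}
  B18 = {q5}
  B19 = {q13}
  B20 = {q20}
  B21 = {q23}
  B22 = {q10}
  B23 = {q18}
  B24 = {q3}
  B25 = {q11}
  B26 = {q16}
  B27 = {q2}
  B28 = {q8}
p0 ∈ B0, q0 ∈ B17 → different blocks

P ≁ Q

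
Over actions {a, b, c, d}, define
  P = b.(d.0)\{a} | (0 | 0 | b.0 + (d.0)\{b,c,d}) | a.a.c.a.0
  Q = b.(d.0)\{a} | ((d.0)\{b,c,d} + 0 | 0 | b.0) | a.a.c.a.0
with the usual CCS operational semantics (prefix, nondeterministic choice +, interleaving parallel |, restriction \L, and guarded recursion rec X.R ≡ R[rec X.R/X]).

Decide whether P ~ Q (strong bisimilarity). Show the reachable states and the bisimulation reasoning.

P ~ Q

P's transition system — 30 states:
  u0 = b.(d.0)\{a} | (0 | 0 | b.0 + (d.0)\{b,c,d}) | a.a.c.a.0 has moves -a-> u1, -b-> u2, -b-> u3
  u1 = b.(d.0)\{a} | (0 | 0 | b.0 + (d.0)\{b,c,d}) | a.c.a.0 has moves -a-> u4, -b-> u5, -b-> u6
  u2 = (d.0)\{a} | (0 | 0 | b.0 + (d.0)\{b,c,d}) | a.a.c.a.0 has moves -a-> u5, -b-> u7, -d-> u8
  u3 = b.(d.0)\{a} | (0 | 0 | 0) | a.a.c.a.0 has moves -a-> u6, -b-> u7
  u4 = b.(d.0)\{a} | (0 | 0 | b.0 + (d.0)\{b,c,d}) | c.a.0 has moves -b-> u10, -b-> u9, -c-> u11
  u5 = (d.0)\{a} | (0 | 0 | b.0 + (d.0)\{b,c,d}) | a.c.a.0 has moves -a-> u9, -b-> u12, -d-> u13
  u6 = b.(d.0)\{a} | (0 | 0 | 0) | a.c.a.0 has moves -a-> u10, -b-> u12
  u7 = (d.0)\{a} | (0 | 0 | 0) | a.a.c.a.0 has moves -a-> u12, -d-> u14
  u8 = 0\{a} | (0 | 0 | b.0 + (d.0)\{b,c,d}) | a.a.c.a.0 has moves -a-> u13, -b-> u14
  u9 = (d.0)\{a} | (0 | 0 | b.0 + (d.0)\{b,c,d}) | c.a.0 has moves -b-> u15, -c-> u16, -d-> u17
  u10 = b.(d.0)\{a} | (0 | 0 | 0) | c.a.0 has moves -b-> u15, -c-> u18
  u11 = b.(d.0)\{a} | (0 | 0 | b.0 + (d.0)\{b,c,d}) | a.0 has moves -a-> u19, -b-> u16, -b-> u18
  u12 = (d.0)\{a} | (0 | 0 | 0) | a.c.a.0 has moves -a-> u15, -d-> u20
  u13 = 0\{a} | (0 | 0 | b.0 + (d.0)\{b,c,d}) | a.c.a.0 has moves -a-> u17, -b-> u20
  u14 = 0\{a} | (0 | 0 | 0) | a.a.c.a.0 has moves -a-> u20
  u15 = (d.0)\{a} | (0 | 0 | 0) | c.a.0 has moves -c-> u21, -d-> u22
  u16 = (d.0)\{a} | (0 | 0 | b.0 + (d.0)\{b,c,d}) | a.0 has moves -a-> u23, -b-> u21, -d-> u24
  u17 = 0\{a} | (0 | 0 | b.0 + (d.0)\{b,c,d}) | c.a.0 has moves -b-> u22, -c-> u24
  u18 = b.(d.0)\{a} | (0 | 0 | 0) | a.0 has moves -a-> u25, -b-> u21
  u19 = b.(d.0)\{a} | (0 | 0 | b.0 + (d.0)\{b,c,d}) | 0 has moves -b-> u23, -b-> u25
  u20 = 0\{a} | (0 | 0 | 0) | a.c.a.0 has moves -a-> u22
  u21 = (d.0)\{a} | (0 | 0 | 0) | a.0 has moves -a-> u26, -d-> u27
  u22 = 0\{a} | (0 | 0 | 0) | c.a.0 has moves -c-> u27
  u23 = (d.0)\{a} | (0 | 0 | b.0 + (d.0)\{b,c,d}) | 0 has moves -b-> u26, -d-> u28
  u24 = 0\{a} | (0 | 0 | b.0 + (d.0)\{b,c,d}) | a.0 has moves -a-> u28, -b-> u27
  u25 = b.(d.0)\{a} | (0 | 0 | 0) | 0 has moves -b-> u26
  u26 = (d.0)\{a} | (0 | 0 | 0) | 0 has moves -d-> u29
  u27 = 0\{a} | (0 | 0 | 0) | a.0 has moves -a-> u29
  u28 = 0\{a} | (0 | 0 | b.0 + (d.0)\{b,c,d}) | 0 has moves -b-> u29
  u29 = 0\{a} | (0 | 0 | 0) | 0 has moves deadlocked
Q's transition system — 30 states:
  v0 = b.(d.0)\{a} | ((d.0)\{b,c,d} + 0 | 0 | b.0) | a.a.c.a.0 has moves -a-> v1, -b-> v2, -b-> v3
  v1 = b.(d.0)\{a} | ((d.0)\{b,c,d} + 0 | 0 | b.0) | a.c.a.0 has moves -a-> v4, -b-> v5, -b-> v6
  v2 = (d.0)\{a} | ((d.0)\{b,c,d} + 0 | 0 | b.0) | a.a.c.a.0 has moves -a-> v5, -b-> v7, -d-> v8
  v3 = b.(d.0)\{a} | (0 | 0 | 0) | a.a.c.a.0 has moves -a-> v6, -b-> v7
  v4 = b.(d.0)\{a} | ((d.0)\{b,c,d} + 0 | 0 | b.0) | c.a.0 has moves -b-> v10, -b-> v9, -c-> v11
  v5 = (d.0)\{a} | ((d.0)\{b,c,d} + 0 | 0 | b.0) | a.c.a.0 has moves -a-> v9, -b-> v12, -d-> v13
  v6 = b.(d.0)\{a} | (0 | 0 | 0) | a.c.a.0 has moves -a-> v10, -b-> v12
  v7 = (d.0)\{a} | (0 | 0 | 0) | a.a.c.a.0 has moves -a-> v12, -d-> v14
  v8 = 0\{a} | ((d.0)\{b,c,d} + 0 | 0 | b.0) | a.a.c.a.0 has moves -a-> v13, -b-> v14
  v9 = (d.0)\{a} | ((d.0)\{b,c,d} + 0 | 0 | b.0) | c.a.0 has moves -b-> v15, -c-> v16, -d-> v17
  v10 = b.(d.0)\{a} | (0 | 0 | 0) | c.a.0 has moves -b-> v15, -c-> v18
  v11 = b.(d.0)\{a} | ((d.0)\{b,c,d} + 0 | 0 | b.0) | a.0 has moves -a-> v19, -b-> v16, -b-> v18
  v12 = (d.0)\{a} | (0 | 0 | 0) | a.c.a.0 has moves -a-> v15, -d-> v20
  v13 = 0\{a} | ((d.0)\{b,c,d} + 0 | 0 | b.0) | a.c.a.0 has moves -a-> v17, -b-> v20
  v14 = 0\{a} | (0 | 0 | 0) | a.a.c.a.0 has moves -a-> v20
  v15 = (d.0)\{a} | (0 | 0 | 0) | c.a.0 has moves -c-> v21, -d-> v22
  v16 = (d.0)\{a} | ((d.0)\{b,c,d} + 0 | 0 | b.0) | a.0 has moves -a-> v23, -b-> v21, -d-> v24
  v17 = 0\{a} | ((d.0)\{b,c,d} + 0 | 0 | b.0) | c.a.0 has moves -b-> v22, -c-> v24
  v18 = b.(d.0)\{a} | (0 | 0 | 0) | a.0 has moves -a-> v25, -b-> v21
  v19 = b.(d.0)\{a} | ((d.0)\{b,c,d} + 0 | 0 | b.0) | 0 has moves -b-> v23, -b-> v25
  v20 = 0\{a} | (0 | 0 | 0) | a.c.a.0 has moves -a-> v22
  v21 = (d.0)\{a} | (0 | 0 | 0) | a.0 has moves -a-> v26, -d-> v27
  v22 = 0\{a} | (0 | 0 | 0) | c.a.0 has moves -c-> v27
  v23 = (d.0)\{a} | ((d.0)\{b,c,d} + 0 | 0 | b.0) | 0 has moves -b-> v26, -d-> v28
  v24 = 0\{a} | ((d.0)\{b,c,d} + 0 | 0 | b.0) | a.0 has moves -a-> v28, -b-> v27
  v25 = b.(d.0)\{a} | (0 | 0 | 0) | 0 has moves -b-> v26
  v26 = (d.0)\{a} | (0 | 0 | 0) | 0 has moves -d-> v29
  v27 = 0\{a} | (0 | 0 | 0) | a.0 has moves -a-> v29
  v28 = 0\{a} | ((d.0)\{b,c,d} + 0 | 0 | b.0) | 0 has moves -b-> v29
  v29 = 0\{a} | (0 | 0 | 0) | 0 has moves deadlocked
Partition-refinement fixed point:
  B0 = {u0, v0}
  B1 = {u3, v3}
  B2 = {u7, v7}
  B3 = {u12, v12}
  B4 = {u15, v15}
  B5 = {u21, v21}
  B6 = {u26, v26}
  B7 = {u29, v29}
  B8 = {u27, v27}
  B9 = {u22, v22}
  B10 = {u20, v20}
  B11 = {u14, v14}
  B12 = {u6, v6}
  B13 = {u10, v10}
  B14 = {u18, v18}
  B15 = {u25, v25}
  B16 = {u1, v1}
  B17 = {u5, v5}
  B18 = {u9, v9}
  B19 = {u17, v17}
  B20 = {u24, v24}
  B21 = {u28, v28}
  B22 = {u16, v16}
  B23 = {u23, v23}
  B24 = {u13, v13}
  B25 = {u4, v4}
  B26 = {u11, v11}
  B27 = {u19, v19}
  B28 = {u2, v2}
  B29 = {u8, v8}
u0 ∈ B0, v0 ∈ B0 → same block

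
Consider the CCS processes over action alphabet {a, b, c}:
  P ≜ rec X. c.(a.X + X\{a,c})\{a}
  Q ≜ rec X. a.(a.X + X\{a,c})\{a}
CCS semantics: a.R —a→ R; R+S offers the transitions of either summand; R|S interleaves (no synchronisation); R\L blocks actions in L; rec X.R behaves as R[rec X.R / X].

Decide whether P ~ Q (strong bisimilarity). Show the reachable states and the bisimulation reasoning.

NO

LTS(P): 2 reachable states
  s0 = rec X. c.(a.X + X\{a,c})\{a} → -c-> s1
  s1 = (a.(rec X. c.(a.X + X\{a,c})\{a}) + (rec X. c.(a.X + X\{a,c})\{a})\{a,c})\{a} → stopped
LTS(Q): 2 reachable states
  t0 = rec X. a.(a.X + X\{a,c})\{a} → -a-> t1
  t1 = (a.(rec X. a.(a.X + X\{a,c})\{a}) + (rec X. a.(a.X + X\{a,c})\{a})\{a,c})\{a} → stopped
Bisimilarity quotient blocks:
  B0 = {s0}
  B1 = {s1, t1}
  B2 = {t0}
s0 ∈ B0, t0 ∈ B2 → different blocks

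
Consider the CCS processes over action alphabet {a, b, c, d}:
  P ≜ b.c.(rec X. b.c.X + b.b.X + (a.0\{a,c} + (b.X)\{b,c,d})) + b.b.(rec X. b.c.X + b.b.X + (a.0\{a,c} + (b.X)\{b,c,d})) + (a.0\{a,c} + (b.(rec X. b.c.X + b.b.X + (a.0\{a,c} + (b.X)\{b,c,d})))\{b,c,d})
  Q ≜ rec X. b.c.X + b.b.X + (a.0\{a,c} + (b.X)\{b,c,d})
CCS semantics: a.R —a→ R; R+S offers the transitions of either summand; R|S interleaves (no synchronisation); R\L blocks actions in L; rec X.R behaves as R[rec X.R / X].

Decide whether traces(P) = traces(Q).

trace-equivalent

P's transition system — 5 states:
  s0 = b.c.(rec X. b.c.X + b.b.X + (a.0\{a,c} + (b.X)\{b,c,d})) + b.b.(rec X. b.c.X + b.b.X + (a.0\{a,c} + (b.X)\{b,c,d})) + (a.0\{a,c} + (b.(rec X. b.c.X + b.b.X + (a.0\{a,c} + (b.X)\{b,c,d})))\{b,c,d}) → ··a··> s1, ··b··> s2, ··b··> s3
  s1 = 0\{a,c} → deadlocked
  s2 = b.(rec X. b.c.X + b.b.X + (a.0\{a,c} + (b.X)\{b,c,d})) → ··b··> s4
  s3 = c.(rec X. b.c.X + b.b.X + (a.0\{a,c} + (b.X)\{b,c,d})) → ··c··> s4
  s4 = rec X. b.c.X + b.b.X + (a.0\{a,c} + (b.X)\{b,c,d}) → ··a··> s1, ··b··> s2, ··b··> s3
Q's transition system — 4 states:
  t0 = rec X. b.c.X + b.b.X + (a.0\{a,c} + (b.X)\{b,c,d}) → ··a··> t1, ··b··> t2, ··b··> t3
  t1 = 0\{a,c} → deadlocked
  t2 = b.(rec X. b.c.X + b.b.X + (a.0\{a,c} + (b.X)\{b,c,d})) → ··b··> t0
  t3 = c.(rec X. b.c.X + b.b.X + (a.0\{a,c} + (b.X)\{b,c,d})) → ··c··> t0
Partition-refinement fixed point:
  B0 = {s0, s4, t0}
  B1 = {s3, t3}
  B2 = {s2, t2}
  B3 = {s1, t1}
s0 ∈ B0, t0 ∈ B0 → same block
Bisimilar ⇒ trace-equivalent.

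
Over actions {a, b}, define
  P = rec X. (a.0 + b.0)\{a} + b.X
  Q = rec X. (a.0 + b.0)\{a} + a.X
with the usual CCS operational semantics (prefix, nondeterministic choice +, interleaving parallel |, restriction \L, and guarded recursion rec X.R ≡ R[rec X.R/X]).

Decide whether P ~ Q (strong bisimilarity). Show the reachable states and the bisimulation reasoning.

P ≁ Q

LTS(P): 2 reachable states
  u0 = rec X. (a.0 + b.0)\{a} + b.X ⊢ -b-> u0, -b-> u1
  u1 = 0\{a} ⊢ ∅
LTS(Q): 2 reachable states
  v0 = rec X. (a.0 + b.0)\{a} + a.X ⊢ -a-> v0, -b-> v1
  v1 = 0\{a} ⊢ ∅
Partition-refinement fixed point:
  B0 = {u0}
  B1 = {u1, v1}
  B2 = {v0}
u0 ∈ B0, v0 ∈ B2 → different blocks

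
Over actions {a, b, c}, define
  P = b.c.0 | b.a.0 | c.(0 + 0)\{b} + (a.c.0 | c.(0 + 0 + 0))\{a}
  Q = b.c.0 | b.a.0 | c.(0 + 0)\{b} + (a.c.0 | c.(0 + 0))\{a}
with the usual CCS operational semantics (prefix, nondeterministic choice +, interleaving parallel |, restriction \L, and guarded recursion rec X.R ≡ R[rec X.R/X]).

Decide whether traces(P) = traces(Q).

LTS(P): 19 reachable states
  u0 = b.c.0 | b.a.0 | c.(0 + 0)\{b} + (a.c.0 | c.(0 + 0 + 0))\{a} → -b-> u1, -b-> u2, -c-> u3, -c-> u4
  u1 = b.c.0 | a.0 | c.(0 + 0)\{b} → -a-> u5, -b-> u6, -c-> u7
  u2 = c.0 | b.a.0 | c.(0 + 0)\{b} → -b-> u6, -c-> u8, -c-> u9
  u3 = (a.c.0 | (0 + 0 + 0))\{a} → stopped
  u4 = b.c.0 | b.a.0 | (0 + 0)\{b} → -b-> u7, -b-> u9
  u5 = b.c.0 | 0 | c.(0 + 0)\{b} → -b-> u10, -c-> u11
  u6 = c.0 | a.0 | c.(0 + 0)\{b} → -a-> u10, -c-> u12, -c-> u13
  u7 = b.c.0 | a.0 | (0 + 0)\{b} → -a-> u11, -b-> u13
  u8 = 0 | b.a.0 | c.(0 + 0)\{b} → -b-> u12, -c-> u14
  u9 = c.0 | b.a.0 | (0 + 0)\{b} → -b-> u13, -c-> u14
  u10 = c.0 | 0 | c.(0 + 0)\{b} → -c-> u15, -c-> u16
  u11 = b.c.0 | 0 | (0 + 0)\{b} → -b-> u16
  u12 = 0 | a.0 | c.(0 + 0)\{b} → -a-> u15, -c-> u17
  u13 = c.0 | a.0 | (0 + 0)\{b} → -a-> u16, -c-> u17
  u14 = 0 | b.a.0 | (0 + 0)\{b} → -b-> u17
  u15 = 0 | 0 | c.(0 + 0)\{b} → -c-> u18
  u16 = c.0 | 0 | (0 + 0)\{b} → -c-> u18
  u17 = 0 | a.0 | (0 + 0)\{b} → -a-> u18
  u18 = 0 | 0 | (0 + 0)\{b} → stopped
LTS(Q): 19 reachable states
  v0 = b.c.0 | b.a.0 | c.(0 + 0)\{b} + (a.c.0 | c.(0 + 0))\{a} → -b-> v1, -b-> v2, -c-> v3, -c-> v4
  v1 = b.c.0 | a.0 | c.(0 + 0)\{b} → -a-> v5, -b-> v6, -c-> v7
  v2 = c.0 | b.a.0 | c.(0 + 0)\{b} → -b-> v6, -c-> v8, -c-> v9
  v3 = (a.c.0 | (0 + 0))\{a} → stopped
  v4 = b.c.0 | b.a.0 | (0 + 0)\{b} → -b-> v7, -b-> v9
  v5 = b.c.0 | 0 | c.(0 + 0)\{b} → -b-> v10, -c-> v11
  v6 = c.0 | a.0 | c.(0 + 0)\{b} → -a-> v10, -c-> v12, -c-> v13
  v7 = b.c.0 | a.0 | (0 + 0)\{b} → -a-> v11, -b-> v13
  v8 = 0 | b.a.0 | c.(0 + 0)\{b} → -b-> v12, -c-> v14
  v9 = c.0 | b.a.0 | (0 + 0)\{b} → -b-> v13, -c-> v14
  v10 = c.0 | 0 | c.(0 + 0)\{b} → -c-> v15, -c-> v16
  v11 = b.c.0 | 0 | (0 + 0)\{b} → -b-> v16
  v12 = 0 | a.0 | c.(0 + 0)\{b} → -a-> v15, -c-> v17
  v13 = c.0 | a.0 | (0 + 0)\{b} → -a-> v16, -c-> v17
  v14 = 0 | b.a.0 | (0 + 0)\{b} → -b-> v17
  v15 = 0 | 0 | c.(0 + 0)\{b} → -c-> v18
  v16 = c.0 | 0 | (0 + 0)\{b} → -c-> v18
  v17 = 0 | a.0 | (0 + 0)\{b} → -a-> v18
  v18 = 0 | 0 | (0 + 0)\{b} → stopped
Bisimilarity quotient blocks:
  B0 = {u0, v0}
  B1 = {u2, v2}
  B2 = {u6, v6}
  B3 = {u12, u13, v12, v13}
  B4 = {u15, u16, v15, v16}
  B5 = {u18, u3, v18, v3}
  B6 = {u17, v17}
  B7 = {u10, v10}
  B8 = {u8, u9, v8, v9}
  B9 = {u14, v14}
  B10 = {u4, v4}
  B11 = {u7, v7}
  B12 = {u11, v11}
  B13 = {u1, v1}
  B14 = {u5, v5}
u0 ∈ B0, v0 ∈ B0 → same block
Bisimilar ⇒ trace-equivalent.

trace-equivalent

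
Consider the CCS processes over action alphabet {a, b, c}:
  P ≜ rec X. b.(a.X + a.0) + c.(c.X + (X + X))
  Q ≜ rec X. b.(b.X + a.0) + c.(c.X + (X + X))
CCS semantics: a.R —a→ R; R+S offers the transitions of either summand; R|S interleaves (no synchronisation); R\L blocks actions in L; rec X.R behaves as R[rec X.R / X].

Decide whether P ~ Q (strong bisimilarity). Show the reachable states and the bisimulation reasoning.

P ≁ Q

P's transition system — 4 states:
  u0 = rec X. b.(a.X + a.0) + c.(c.X + (X + X)) ⊢ --b--▸ u1, --c--▸ u2
  u1 = a.(rec X. b.(a.X + a.0) + c.(c.X + (X + X))) + a.0 ⊢ --a--▸ u0, --a--▸ u3
  u2 = c.(rec X. b.(a.X + a.0) + c.(c.X + (X + X))) + ((rec X. b.(a.X + a.0) + c.(c.X + (X + X))) + (rec X. b.(a.X + a.0) + c.(c.X + (X + X)))) ⊢ --b--▸ u1, --c--▸ u0, --c--▸ u2
  u3 = 0 ⊢ stopped
Q's transition system — 4 states:
  v0 = rec X. b.(b.X + a.0) + c.(c.X + (X + X)) ⊢ --b--▸ v1, --c--▸ v2
  v1 = b.(rec X. b.(b.X + a.0) + c.(c.X + (X + X))) + a.0 ⊢ --a--▸ v3, --b--▸ v0
  v2 = c.(rec X. b.(b.X + a.0) + c.(c.X + (X + X))) + ((rec X. b.(b.X + a.0) + c.(c.X + (X + X))) + (rec X. b.(b.X + a.0) + c.(c.X + (X + X)))) ⊢ --b--▸ v1, --c--▸ v0, --c--▸ v2
  v3 = 0 ⊢ stopped
Bisimilarity quotient blocks:
  B0 = {u0, u2}
  B1 = {u1}
  B2 = {u3, v3}
  B3 = {v0, v2}
  B4 = {v1}
u0 ∈ B0, v0 ∈ B3 → different blocks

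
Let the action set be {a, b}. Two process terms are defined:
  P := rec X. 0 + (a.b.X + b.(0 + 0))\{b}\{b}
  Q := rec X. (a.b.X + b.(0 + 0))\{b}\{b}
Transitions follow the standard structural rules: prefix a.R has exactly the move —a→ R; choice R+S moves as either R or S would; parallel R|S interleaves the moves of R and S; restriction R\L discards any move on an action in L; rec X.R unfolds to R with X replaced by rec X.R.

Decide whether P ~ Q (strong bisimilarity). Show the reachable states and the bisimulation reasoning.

LTS(P): 2 reachable states
  m0 = rec X. 0 + (a.b.X + b.(0 + 0))\{b}\{b} | --a--▸ m1
  m1 = (b.(rec X. 0 + (a.b.X + b.(0 + 0))\{b}\{b}))\{b}\{b} | ∅
LTS(Q): 2 reachable states
  n0 = rec X. (a.b.X + b.(0 + 0))\{b}\{b} | --a--▸ n1
  n1 = (b.(rec X. (a.b.X + b.(0 + 0))\{b}\{b}))\{b}\{b} | ∅
Bisimilarity quotient blocks:
  B0 = {m0, n0}
  B1 = {m1, n1}
m0 ∈ B0, n0 ∈ B0 → same block

P ~ Q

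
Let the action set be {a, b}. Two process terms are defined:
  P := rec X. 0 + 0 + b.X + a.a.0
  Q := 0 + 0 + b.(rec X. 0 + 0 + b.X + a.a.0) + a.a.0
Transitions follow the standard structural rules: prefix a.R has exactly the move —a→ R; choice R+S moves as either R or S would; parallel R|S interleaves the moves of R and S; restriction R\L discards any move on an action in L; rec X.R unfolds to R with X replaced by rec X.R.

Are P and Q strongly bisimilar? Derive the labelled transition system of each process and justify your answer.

Reachable graph of P (3 states):
  m0 = rec X. 0 + 0 + b.X + a.a.0 :: =a=> m1, =b=> m0
  m1 = a.0 :: =a=> m2
  m2 = 0 :: deadlocked
Reachable graph of Q (4 states):
  n0 = 0 + 0 + b.(rec X. 0 + 0 + b.X + a.a.0) + a.a.0 :: =a=> n1, =b=> n2
  n1 = a.0 :: =a=> n3
  n2 = rec X. 0 + 0 + b.X + a.a.0 :: =a=> n1, =b=> n2
  n3 = 0 :: deadlocked
Bisimilarity quotient blocks:
  B0 = {m0, n0, n2}
  B1 = {m1, n1}
  B2 = {m2, n3}
m0 ∈ B0, n0 ∈ B0 → same block

YES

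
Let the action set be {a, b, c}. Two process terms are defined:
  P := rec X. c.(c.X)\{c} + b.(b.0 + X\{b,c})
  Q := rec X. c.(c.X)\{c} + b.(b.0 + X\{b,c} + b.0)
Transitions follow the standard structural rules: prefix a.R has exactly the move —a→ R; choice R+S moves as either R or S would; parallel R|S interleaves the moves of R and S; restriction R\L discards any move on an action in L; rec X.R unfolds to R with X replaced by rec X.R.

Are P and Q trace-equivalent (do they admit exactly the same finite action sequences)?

Reachable graph of P (4 states):
  u0 = rec X. c.(c.X)\{c} + b.(b.0 + X\{b,c}) → ··b··> u1, ··c··> u2
  u1 = b.0 + (rec X. c.(c.X)\{c} + b.(b.0 + X\{b,c}))\{b,c} → ··b··> u3
  u2 = (c.(rec X. c.(c.X)\{c} + b.(b.0 + X\{b,c})))\{c} → (no moves)
  u3 = 0 → (no moves)
Reachable graph of Q (4 states):
  v0 = rec X. c.(c.X)\{c} + b.(b.0 + X\{b,c} + b.0) → ··b··> v1, ··c··> v2
  v1 = b.0 + (rec X. c.(c.X)\{c} + b.(b.0 + X\{b,c} + b.0))\{b,c} + b.0 → ··b··> v3
  v2 = (c.(rec X. c.(c.X)\{c} + b.(b.0 + X\{b,c} + b.0)))\{c} → (no moves)
  v3 = 0 → (no moves)
Coarsest stable partition (strong bisimilarity classes):
  B0 = {u0, v0}
  B1 = {u1, v1}
  B2 = {u2, u3, v2, v3}
u0 ∈ B0, v0 ∈ B0 → same block
Bisimilar ⇒ trace-equivalent.

traces(P) = traces(Q)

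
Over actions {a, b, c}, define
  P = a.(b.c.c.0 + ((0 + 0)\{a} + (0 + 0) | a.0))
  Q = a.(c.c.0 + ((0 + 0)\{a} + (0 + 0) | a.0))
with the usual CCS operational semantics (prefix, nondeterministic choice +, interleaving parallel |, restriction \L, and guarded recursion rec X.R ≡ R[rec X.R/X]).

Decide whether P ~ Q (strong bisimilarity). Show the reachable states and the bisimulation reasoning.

Reachable graph of P (6 states):
  p0 = a.(b.c.c.0 + ((0 + 0)\{a} + (0 + 0) | a.0)) ⊢ -a-> p1
  p1 = b.c.c.0 + ((0 + 0)\{a} + (0 + 0) | a.0) ⊢ -a-> p2, -b-> p3
  p2 = (0 + 0) | 0 ⊢ ∅
  p3 = c.c.0 ⊢ -c-> p4
  p4 = c.0 ⊢ -c-> p5
  p5 = 0 ⊢ ∅
Reachable graph of Q (5 states):
  q0 = a.(c.c.0 + ((0 + 0)\{a} + (0 + 0) | a.0)) ⊢ -a-> q1
  q1 = c.c.0 + ((0 + 0)\{a} + (0 + 0) | a.0) ⊢ -a-> q2, -c-> q3
  q2 = (0 + 0) | 0 ⊢ ∅
  q3 = c.0 ⊢ -c-> q4
  q4 = 0 ⊢ ∅
Bisimilarity quotient blocks:
  B0 = {p0}
  B1 = {p1}
  B2 = {p3}
  B3 = {p4, q3}
  B4 = {p2, p5, q2, q4}
  B5 = {q0}
  B6 = {q1}
p0 ∈ B0, q0 ∈ B5 → different blocks

NO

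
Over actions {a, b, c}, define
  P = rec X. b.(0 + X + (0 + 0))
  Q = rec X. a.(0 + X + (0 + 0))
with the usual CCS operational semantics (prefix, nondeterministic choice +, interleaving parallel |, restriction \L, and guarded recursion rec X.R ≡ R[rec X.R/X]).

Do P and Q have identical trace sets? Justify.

traces(P) ≠ traces(Q) — witness ⟨b⟩

Reachable graph of P (2 states):
  p0 = rec X. b.(0 + X + (0 + 0)) has moves ··b··> p1
  p1 = 0 + (rec X. b.(0 + X + (0 + 0))) + (0 + 0) has moves ··b··> p1
Reachable graph of Q (2 states):
  q0 = rec X. a.(0 + X + (0 + 0)) has moves ··a··> q1
  q1 = 0 + (rec X. a.(0 + X + (0 + 0))) + (0 + 0) has moves ··a··> q1
Executing b from P (initial set {p0}):
  after b @ step 1: {p1}
  ✓ P
Executing b from Q (initial set {q0}):
  after b @ step 1: ∅  — Q cannot continue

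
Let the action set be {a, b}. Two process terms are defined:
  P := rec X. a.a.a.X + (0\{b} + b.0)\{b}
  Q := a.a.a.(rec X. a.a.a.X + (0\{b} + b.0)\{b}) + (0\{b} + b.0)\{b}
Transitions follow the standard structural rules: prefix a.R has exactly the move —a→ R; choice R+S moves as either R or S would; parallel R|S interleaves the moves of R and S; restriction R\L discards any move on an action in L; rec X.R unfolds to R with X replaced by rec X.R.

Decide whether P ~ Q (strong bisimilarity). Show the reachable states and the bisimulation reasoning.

P's transition system — 3 states:
  p0 = rec X. a.a.a.X + (0\{b} + b.0)\{b} :: ··a··> p1
  p1 = a.a.(rec X. a.a.a.X + (0\{b} + b.0)\{b}) :: ··a··> p2
  p2 = a.(rec X. a.a.a.X + (0\{b} + b.0)\{b}) :: ··a··> p0
Q's transition system — 4 states:
  q0 = a.a.a.(rec X. a.a.a.X + (0\{b} + b.0)\{b}) + (0\{b} + b.0)\{b} :: ··a··> q1
  q1 = a.a.(rec X. a.a.a.X + (0\{b} + b.0)\{b}) :: ··a··> q2
  q2 = a.(rec X. a.a.a.X + (0\{b} + b.0)\{b}) :: ··a··> q3
  q3 = rec X. a.a.a.X + (0\{b} + b.0)\{b} :: ··a··> q1
Partition-refinement fixed point:
  B0 = {p0, p1, p2, q0, q1, q2, q3}
p0 ∈ B0, q0 ∈ B0 → same block

bisimilar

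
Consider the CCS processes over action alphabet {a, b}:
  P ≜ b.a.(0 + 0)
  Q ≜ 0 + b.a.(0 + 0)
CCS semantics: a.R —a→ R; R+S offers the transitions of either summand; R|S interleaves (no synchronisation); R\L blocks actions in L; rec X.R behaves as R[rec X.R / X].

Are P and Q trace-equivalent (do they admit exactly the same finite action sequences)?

YES

LTS(P): 3 reachable states
  m0 = b.a.(0 + 0) has moves --b--▸ m1
  m1 = a.(0 + 0) has moves --a--▸ m2
  m2 = 0 + 0 has moves (no moves)
LTS(Q): 3 reachable states
  n0 = 0 + b.a.(0 + 0) has moves --b--▸ n1
  n1 = a.(0 + 0) has moves --a--▸ n2
  n2 = 0 + 0 has moves (no moves)
Partition-refinement fixed point:
  B0 = {m0, n0}
  B1 = {m1, n1}
  B2 = {m2, n2}
m0 ∈ B0, n0 ∈ B0 → same block
Bisimilar ⇒ trace-equivalent.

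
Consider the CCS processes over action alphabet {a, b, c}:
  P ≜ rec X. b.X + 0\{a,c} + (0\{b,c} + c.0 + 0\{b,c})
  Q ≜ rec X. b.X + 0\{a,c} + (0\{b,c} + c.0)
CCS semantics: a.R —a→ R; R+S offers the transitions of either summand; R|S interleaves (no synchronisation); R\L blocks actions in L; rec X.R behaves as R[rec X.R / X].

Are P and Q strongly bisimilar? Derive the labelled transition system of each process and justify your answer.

P ~ Q

P's transition system — 2 states:
  p0 = rec X. b.X + 0\{a,c} + (0\{b,c} + c.0 + 0\{b,c}) ⊢ --b--▸ p0, --c--▸ p1
  p1 = 0 ⊢ ∅
Q's transition system — 2 states:
  q0 = rec X. b.X + 0\{a,c} + (0\{b,c} + c.0) ⊢ --b--▸ q0, --c--▸ q1
  q1 = 0 ⊢ ∅
Coarsest stable partition (strong bisimilarity classes):
  B0 = {p0, q0}
  B1 = {p1, q1}
p0 ∈ B0, q0 ∈ B0 → same block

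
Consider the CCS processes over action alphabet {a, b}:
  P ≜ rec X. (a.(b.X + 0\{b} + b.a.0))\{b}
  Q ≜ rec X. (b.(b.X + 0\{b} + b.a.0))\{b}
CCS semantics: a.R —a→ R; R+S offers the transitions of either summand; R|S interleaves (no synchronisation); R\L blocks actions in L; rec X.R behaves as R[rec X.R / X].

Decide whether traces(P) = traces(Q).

Reachable graph of P (2 states):
  p0 = rec X. (a.(b.X + 0\{b} + b.a.0))\{b} ⊢ --a--▸ p1
  p1 = (b.(rec X. (a.(b.X + 0\{b} + b.a.0))\{b}) + 0\{b} + b.a.0)\{b} ⊢ stopped
Reachable graph of Q (1 states):
  q0 = rec X. (b.(b.X + 0\{b} + b.a.0))\{b} ⊢ stopped
Executing a from P (initial set {p0}):
  step 1 (a): {p1}
  ✓ P
Executing a from Q (initial set {q0}):
  step 1 (a): ∅  — Q cannot continue

NO — witness ⟨a⟩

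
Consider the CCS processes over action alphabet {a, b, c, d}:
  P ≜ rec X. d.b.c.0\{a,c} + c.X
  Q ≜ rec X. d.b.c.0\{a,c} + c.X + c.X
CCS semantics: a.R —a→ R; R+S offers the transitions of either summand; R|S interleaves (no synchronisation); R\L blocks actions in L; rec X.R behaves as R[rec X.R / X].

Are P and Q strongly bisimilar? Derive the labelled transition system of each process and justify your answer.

Reachable graph of P (4 states):
  s0 = rec X. d.b.c.0\{a,c} + c.X has moves =c=> s0, =d=> s1
  s1 = b.c.0\{a,c} has moves =b=> s2
  s2 = c.0\{a,c} has moves =c=> s3
  s3 = 0\{a,c} has moves (no moves)
Reachable graph of Q (4 states):
  t0 = rec X. d.b.c.0\{a,c} + c.X + c.X has moves =c=> t0, =d=> t1
  t1 = b.c.0\{a,c} has moves =b=> t2
  t2 = c.0\{a,c} has moves =c=> t3
  t3 = 0\{a,c} has moves (no moves)
Partition-refinement fixed point:
  B0 = {s0, t0}
  B1 = {s1, t1}
  B2 = {s2, t2}
  B3 = {s3, t3}
s0 ∈ B0, t0 ∈ B0 → same block

bisimilar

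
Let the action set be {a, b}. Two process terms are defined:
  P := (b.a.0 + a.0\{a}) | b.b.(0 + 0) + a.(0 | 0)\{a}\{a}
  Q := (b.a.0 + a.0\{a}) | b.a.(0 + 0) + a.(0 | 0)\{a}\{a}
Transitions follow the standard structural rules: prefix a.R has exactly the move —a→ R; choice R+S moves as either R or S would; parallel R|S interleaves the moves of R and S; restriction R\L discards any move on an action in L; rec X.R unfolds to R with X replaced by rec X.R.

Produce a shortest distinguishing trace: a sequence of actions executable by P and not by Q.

P's transition system — 13 states:
  s0 = (b.a.0 + a.0\{a}) | b.b.(0 + 0) + a.(0 | 0)\{a}\{a} has moves --a--▸ s1, --a--▸ s2, --b--▸ s3, --b--▸ s4
  s1 = (0 | 0)\{a}\{a} has moves deadlocked
  s2 = 0\{a} | b.b.(0 + 0) has moves --b--▸ s5
  s3 = (b.a.0 + a.0\{a}) | b.(0 + 0) has moves --a--▸ s5, --b--▸ s6, --b--▸ s7
  s4 = a.0 | b.b.(0 + 0) has moves --a--▸ s8, --b--▸ s7
  s5 = 0\{a} | b.(0 + 0) has moves --b--▸ s9
  s6 = (b.a.0 + a.0\{a}) | (0 + 0) has moves --a--▸ s9, --b--▸ s10
  s7 = a.0 | b.(0 + 0) has moves --a--▸ s11, --b--▸ s10
  s8 = 0 | b.b.(0 + 0) has moves --b--▸ s11
  s9 = 0\{a} | (0 + 0) has moves deadlocked
  s10 = a.0 | (0 + 0) has moves --a--▸ s12
  s11 = 0 | b.(0 + 0) has moves --b--▸ s12
  s12 = 0 | (0 + 0) has moves deadlocked
Q's transition system — 13 states:
  t0 = (b.a.0 + a.0\{a}) | b.a.(0 + 0) + a.(0 | 0)\{a}\{a} has moves --a--▸ t1, --a--▸ t2, --b--▸ t3, --b--▸ t4
  t1 = (0 | 0)\{a}\{a} has moves deadlocked
  t2 = 0\{a} | b.a.(0 + 0) has moves --b--▸ t5
  t3 = (b.a.0 + a.0\{a}) | a.(0 + 0) has moves --a--▸ t5, --a--▸ t6, --b--▸ t7
  t4 = a.0 | b.a.(0 + 0) has moves --a--▸ t8, --b--▸ t7
  t5 = 0\{a} | a.(0 + 0) has moves --a--▸ t9
  t6 = (b.a.0 + a.0\{a}) | (0 + 0) has moves --a--▸ t9, --b--▸ t10
  t7 = a.0 | a.(0 + 0) has moves --a--▸ t10, --a--▸ t11
  t8 = 0 | b.a.(0 + 0) has moves --b--▸ t11
  t9 = 0\{a} | (0 + 0) has moves deadlocked
  t10 = a.0 | (0 + 0) has moves --a--▸ t12
  t11 = 0 | a.(0 + 0) has moves --a--▸ t12
  t12 = 0 | (0 + 0) has moves deadlocked
Trace ⟨abb⟩ through P, begin at {s0}:
  step 1 (a): {s1, s2}
  step 2 (b): {s5}
  step 3 (b): {s9}
  — P admits the full trace.
Trace ⟨abb⟩ through Q, begin at {t0}:
  step 1 (a): {t1, t2}
  step 2 (b): {t5}
  step 3 (b): no successor for Q

abb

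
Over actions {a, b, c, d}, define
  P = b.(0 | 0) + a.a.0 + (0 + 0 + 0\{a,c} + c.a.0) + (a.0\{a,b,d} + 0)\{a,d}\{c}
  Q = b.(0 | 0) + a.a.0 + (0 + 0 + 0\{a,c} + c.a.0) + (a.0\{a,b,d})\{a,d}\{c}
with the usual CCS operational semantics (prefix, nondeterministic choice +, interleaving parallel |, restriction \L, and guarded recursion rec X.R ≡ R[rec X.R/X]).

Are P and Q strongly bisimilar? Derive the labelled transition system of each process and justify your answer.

YES

Reachable graph of P (4 states):
  u0 = b.(0 | 0) + a.a.0 + (0 + 0 + 0\{a,c} + c.a.0) + (a.0\{a,b,d} + 0)\{a,d}\{c} | --a--▸ u1, --b--▸ u2, --c--▸ u1
  u1 = a.0 | --a--▸ u3
  u2 = 0 | 0 | stopped
  u3 = 0 | stopped
Reachable graph of Q (4 states):
  v0 = b.(0 | 0) + a.a.0 + (0 + 0 + 0\{a,c} + c.a.0) + (a.0\{a,b,d})\{a,d}\{c} | --a--▸ v1, --b--▸ v2, --c--▸ v1
  v1 = a.0 | --a--▸ v3
  v2 = 0 | 0 | stopped
  v3 = 0 | stopped
Partition-refinement fixed point:
  B0 = {u0, v0}
  B1 = {u1, v1}
  B2 = {u2, u3, v2, v3}
u0 ∈ B0, v0 ∈ B0 → same block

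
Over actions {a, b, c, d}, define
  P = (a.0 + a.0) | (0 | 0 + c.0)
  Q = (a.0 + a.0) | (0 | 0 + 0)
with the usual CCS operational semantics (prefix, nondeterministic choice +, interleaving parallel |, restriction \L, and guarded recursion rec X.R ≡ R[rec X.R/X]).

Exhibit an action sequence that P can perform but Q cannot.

P's transition system — 4 states:
  u0 = (a.0 + a.0) | (0 | 0 + c.0) → --a--▸ u1, --c--▸ u2
  u1 = 0 | (0 | 0 + c.0) → --c--▸ u3
  u2 = (a.0 + a.0) | 0 → --a--▸ u3
  u3 = 0 | 0 → (no moves)
Q's transition system — 2 states:
  v0 = (a.0 + a.0) | (0 | 0 + 0) → --a--▸ v1
  v1 = 0 | (0 | 0 + 0) → (no moves)
Run σ = ⟨c⟩ on P: start {u0}
  [1] c ⇒ {u2}
  ✓ P
Run σ = ⟨c⟩ on Q: start {v0}
  [1] c ⇒ no successor for Q

c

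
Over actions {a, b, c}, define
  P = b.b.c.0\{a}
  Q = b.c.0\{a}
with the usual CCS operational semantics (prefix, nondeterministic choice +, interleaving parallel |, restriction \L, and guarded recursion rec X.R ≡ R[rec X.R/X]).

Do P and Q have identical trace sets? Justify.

LTS(P): 4 reachable states
  u0 = b.b.c.0\{a} | ··b··> u1
  u1 = b.c.0\{a} | ··b··> u2
  u2 = c.0\{a} | ··c··> u3
  u3 = 0\{a} | ·
LTS(Q): 3 reachable states
  v0 = b.c.0\{a} | ··b··> v1
  v1 = c.0\{a} | ··c··> v2
  v2 = 0\{a} | ·
Run σ = ⟨bb⟩ on P: start {u0}
  step 1 (b): {u1}
  step 2 (b): {u2}
  — P admits the full trace.
Run σ = ⟨bb⟩ on Q: start {v0}
  step 1 (b): {v1}
  step 2 (b): ∅  — Q cannot continue

traces(P) ≠ traces(Q) — witness ⟨bb⟩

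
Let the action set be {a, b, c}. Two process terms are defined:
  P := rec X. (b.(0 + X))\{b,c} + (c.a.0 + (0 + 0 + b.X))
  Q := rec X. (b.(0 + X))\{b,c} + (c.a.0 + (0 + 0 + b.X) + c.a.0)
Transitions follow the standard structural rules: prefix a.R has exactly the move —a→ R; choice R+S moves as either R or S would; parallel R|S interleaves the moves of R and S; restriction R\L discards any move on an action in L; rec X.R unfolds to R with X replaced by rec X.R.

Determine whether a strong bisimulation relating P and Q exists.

Reachable graph of P (3 states):
  m0 = rec X. (b.(0 + X))\{b,c} + (c.a.0 + (0 + 0 + b.X)) → ··b··> m0, ··c··> m1
  m1 = a.0 → ··a··> m2
  m2 = 0 → deadlocked
Reachable graph of Q (3 states):
  n0 = rec X. (b.(0 + X))\{b,c} + (c.a.0 + (0 + 0 + b.X) + c.a.0) → ··b··> n0, ··c··> n1
  n1 = a.0 → ··a··> n2
  n2 = 0 → deadlocked
Coarsest stable partition (strong bisimilarity classes):
  B0 = {m0, n0}
  B1 = {m1, n1}
  B2 = {m2, n2}
m0 ∈ B0, n0 ∈ B0 → same block

YES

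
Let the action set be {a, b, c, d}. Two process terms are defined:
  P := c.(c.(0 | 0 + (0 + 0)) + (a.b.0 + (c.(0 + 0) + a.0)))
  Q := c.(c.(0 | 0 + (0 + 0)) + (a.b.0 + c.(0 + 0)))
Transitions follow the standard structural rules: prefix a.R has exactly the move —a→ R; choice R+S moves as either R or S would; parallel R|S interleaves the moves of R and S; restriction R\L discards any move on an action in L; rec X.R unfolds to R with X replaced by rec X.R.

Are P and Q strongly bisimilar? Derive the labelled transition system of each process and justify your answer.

not bisimilar

Reachable graph of P (6 states):
  p0 = c.(c.(0 | 0 + (0 + 0)) + (a.b.0 + (c.(0 + 0) + a.0))) :: ··c··> p1
  p1 = c.(0 | 0 + (0 + 0)) + (a.b.0 + (c.(0 + 0) + a.0)) :: ··a··> p2, ··a··> p3, ··c··> p4, ··c··> p5
  p2 = 0 :: ·
  p3 = b.0 :: ··b··> p2
  p4 = 0 + 0 :: ·
  p5 = 0 | 0 + (0 + 0) :: ·
Reachable graph of Q (6 states):
  q0 = c.(c.(0 | 0 + (0 + 0)) + (a.b.0 + c.(0 + 0))) :: ··c··> q1
  q1 = c.(0 | 0 + (0 + 0)) + (a.b.0 + c.(0 + 0)) :: ··a··> q2, ··c··> q3, ··c··> q4
  q2 = b.0 :: ··b··> q5
  q3 = 0 + 0 :: ·
  q4 = 0 | 0 + (0 + 0) :: ·
  q5 = 0 :: ·
Bisimilarity quotient blocks:
  B0 = {p0}
  B1 = {p1}
  B2 = {p2, p4, p5, q3, q4, q5}
  B3 = {p3, q2}
  B4 = {q0}
  B5 = {q1}
p0 ∈ B0, q0 ∈ B4 → different blocks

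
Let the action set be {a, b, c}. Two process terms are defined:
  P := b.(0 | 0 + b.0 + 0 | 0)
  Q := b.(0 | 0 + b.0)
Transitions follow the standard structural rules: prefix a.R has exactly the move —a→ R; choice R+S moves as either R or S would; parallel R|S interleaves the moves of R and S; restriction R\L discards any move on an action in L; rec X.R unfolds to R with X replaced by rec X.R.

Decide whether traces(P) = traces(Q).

P's transition system — 3 states:
  u0 = b.(0 | 0 + b.0 + 0 | 0) ⊢ -b-> u1
  u1 = 0 | 0 + b.0 + 0 | 0 ⊢ -b-> u2
  u2 = 0 ⊢ deadlocked
Q's transition system — 3 states:
  v0 = b.(0 | 0 + b.0) ⊢ -b-> v1
  v1 = 0 | 0 + b.0 ⊢ -b-> v2
  v2 = 0 ⊢ deadlocked
Bisimilarity quotient blocks:
  B0 = {u0, v0}
  B1 = {u1, v1}
  B2 = {u2, v2}
u0 ∈ B0, v0 ∈ B0 → same block
Bisimilar ⇒ trace-equivalent.

traces(P) = traces(Q)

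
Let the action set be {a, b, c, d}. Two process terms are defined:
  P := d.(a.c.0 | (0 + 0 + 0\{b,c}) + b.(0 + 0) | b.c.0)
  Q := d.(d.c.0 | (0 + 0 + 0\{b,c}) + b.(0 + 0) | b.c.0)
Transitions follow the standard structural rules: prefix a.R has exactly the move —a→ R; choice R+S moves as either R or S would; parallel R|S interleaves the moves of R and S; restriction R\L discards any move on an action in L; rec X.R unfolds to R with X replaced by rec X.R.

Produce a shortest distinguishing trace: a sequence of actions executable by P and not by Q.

da

P's transition system — 9 states:
  p0 = d.(a.c.0 | (0 + 0 + 0\{b,c}) + b.(0 + 0) | b.c.0) has moves -d-> p1
  p1 = a.c.0 | (0 + 0 + 0\{b,c}) + b.(0 + 0) | b.c.0 has moves -a-> p2, -b-> p3, -b-> p4
  p2 = c.0 | (0 + 0 + 0\{b,c}) has moves -c-> p5
  p3 = (0 + 0) | b.c.0 has moves -b-> p6
  p4 = b.(0 + 0) | c.0 has moves -b-> p6, -c-> p7
  p5 = 0 | (0 + 0 + 0\{b,c}) has moves stopped
  p6 = (0 + 0) | c.0 has moves -c-> p8
  p7 = b.(0 + 0) | 0 has moves -b-> p8
  p8 = (0 + 0) | 0 has moves stopped
Q's transition system — 9 states:
  q0 = d.(d.c.0 | (0 + 0 + 0\{b,c}) + b.(0 + 0) | b.c.0) has moves -d-> q1
  q1 = d.c.0 | (0 + 0 + 0\{b,c}) + b.(0 + 0) | b.c.0 has moves -b-> q2, -b-> q3, -d-> q4
  q2 = (0 + 0) | b.c.0 has moves -b-> q5
  q3 = b.(0 + 0) | c.0 has moves -b-> q5, -c-> q6
  q4 = c.0 | (0 + 0 + 0\{b,c}) has moves -c-> q7
  q5 = (0 + 0) | c.0 has moves -c-> q8
  q6 = b.(0 + 0) | 0 has moves -b-> q8
  q7 = 0 | (0 + 0 + 0\{b,c}) has moves stopped
  q8 = (0 + 0) | 0 has moves stopped
Trace ⟨da⟩ through P, begin at {p0}:
  step 1 (d): {p1}
  step 2 (a): {p2}
  P completes σ.
Trace ⟨da⟩ through Q, begin at {q0}:
  step 1 (d): {q1}
  step 2 (a): ∅  — Q cannot continue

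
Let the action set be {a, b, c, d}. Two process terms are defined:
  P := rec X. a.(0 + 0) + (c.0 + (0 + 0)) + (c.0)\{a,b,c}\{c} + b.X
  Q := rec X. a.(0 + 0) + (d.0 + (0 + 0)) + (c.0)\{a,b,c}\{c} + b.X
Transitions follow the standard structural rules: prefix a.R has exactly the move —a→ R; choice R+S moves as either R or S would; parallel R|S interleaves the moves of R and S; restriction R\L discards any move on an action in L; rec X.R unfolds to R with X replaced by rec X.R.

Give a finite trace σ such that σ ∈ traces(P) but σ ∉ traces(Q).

c

P's transition system — 3 states:
  m0 = rec X. a.(0 + 0) + (c.0 + (0 + 0)) + (c.0)\{a,b,c}\{c} + b.X ⊢ =a=> m1, =b=> m0, =c=> m2
  m1 = 0 + 0 ⊢ ∅
  m2 = 0 ⊢ ∅
Q's transition system — 3 states:
  n0 = rec X. a.(0 + 0) + (d.0 + (0 + 0)) + (c.0)\{a,b,c}\{c} + b.X ⊢ =a=> n1, =b=> n0, =d=> n2
  n1 = 0 + 0 ⊢ ∅
  n2 = 0 ⊢ ∅
Run σ = ⟨c⟩ on P: start {m0}
  [1] c ⇒ {m2}
  P completes σ.
Run σ = ⟨c⟩ on Q: start {n0}
  [1] c ⇒ ∅  — Q cannot continue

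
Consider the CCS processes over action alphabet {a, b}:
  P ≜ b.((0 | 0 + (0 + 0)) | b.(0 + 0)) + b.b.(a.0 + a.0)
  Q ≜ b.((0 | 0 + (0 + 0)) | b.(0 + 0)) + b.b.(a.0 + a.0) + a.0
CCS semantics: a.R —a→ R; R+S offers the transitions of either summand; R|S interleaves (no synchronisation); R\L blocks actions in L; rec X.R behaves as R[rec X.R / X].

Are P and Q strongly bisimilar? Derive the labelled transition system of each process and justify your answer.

not bisimilar

LTS(P): 6 reachable states
  u0 = b.((0 | 0 + (0 + 0)) | b.(0 + 0)) + b.b.(a.0 + a.0) | -b-> u1, -b-> u2
  u1 = (0 | 0 + (0 + 0)) | b.(0 + 0) | -b-> u3
  u2 = b.(a.0 + a.0) | -b-> u4
  u3 = (0 | 0 + (0 + 0)) | (0 + 0) | (no moves)
  u4 = a.0 + a.0 | -a-> u5
  u5 = 0 | (no moves)
LTS(Q): 6 reachable states
  v0 = b.((0 | 0 + (0 + 0)) | b.(0 + 0)) + b.b.(a.0 + a.0) + a.0 | -a-> v1, -b-> v2, -b-> v3
  v1 = 0 | (no moves)
  v2 = (0 | 0 + (0 + 0)) | b.(0 + 0) | -b-> v4
  v3 = b.(a.0 + a.0) | -b-> v5
  v4 = (0 | 0 + (0 + 0)) | (0 + 0) | (no moves)
  v5 = a.0 + a.0 | -a-> v1
Coarsest stable partition (strong bisimilarity classes):
  B0 = {u0}
  B1 = {u1, v2}
  B2 = {u3, u5, v1, v4}
  B3 = {u2, v3}
  B4 = {u4, v5}
  B5 = {v0}
u0 ∈ B0, v0 ∈ B5 → different blocks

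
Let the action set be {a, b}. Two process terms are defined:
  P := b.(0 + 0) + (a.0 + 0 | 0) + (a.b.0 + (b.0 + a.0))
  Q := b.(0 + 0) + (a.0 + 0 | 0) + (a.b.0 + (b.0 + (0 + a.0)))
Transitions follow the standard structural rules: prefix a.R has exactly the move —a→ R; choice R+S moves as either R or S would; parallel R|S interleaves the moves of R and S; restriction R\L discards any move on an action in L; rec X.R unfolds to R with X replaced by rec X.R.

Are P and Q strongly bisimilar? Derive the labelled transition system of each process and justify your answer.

P's transition system — 4 states:
  m0 = b.(0 + 0) + (a.0 + 0 | 0) + (a.b.0 + (b.0 + a.0)) → =a=> m1, =a=> m2, =b=> m1, =b=> m3
  m1 = 0 → ∅
  m2 = b.0 → =b=> m1
  m3 = 0 + 0 → ∅
Q's transition system — 4 states:
  n0 = b.(0 + 0) + (a.0 + 0 | 0) + (a.b.0 + (b.0 + (0 + a.0))) → =a=> n1, =a=> n2, =b=> n1, =b=> n3
  n1 = 0 → ∅
  n2 = b.0 → =b=> n1
  n3 = 0 + 0 → ∅
Coarsest stable partition (strong bisimilarity classes):
  B0 = {m0, n0}
  B1 = {m1, m3, n1, n3}
  B2 = {m2, n2}
m0 ∈ B0, n0 ∈ B0 → same block

P ~ Q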